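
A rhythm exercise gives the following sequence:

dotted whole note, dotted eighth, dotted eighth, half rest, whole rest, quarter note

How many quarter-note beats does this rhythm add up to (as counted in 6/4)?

14.5

One quarter-note beat = 4 sixteenth notes.
Each duration in sixteenth notes: dotted whole note = 24; dotted eighth = 3; dotted eighth = 3; half rest = 8; whole rest = 16; quarter note = 4.
Total: 24 + 3 + 3 + 8 + 16 + 4 = 58.
58 ÷ 4 = 14.5 beats.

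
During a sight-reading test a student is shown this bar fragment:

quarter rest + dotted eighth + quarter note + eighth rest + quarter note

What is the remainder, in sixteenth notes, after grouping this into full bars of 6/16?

5

One bar of 6/16 = 6 sixteenth notes.
Working in sixteenth notes: quarter rest = 4; dotted eighth = 3; quarter note = 4; eighth rest = 2; quarter note = 4.
Altogether 4 + 3 + 4 + 2 + 4 = 17.
17 ÷ 6 = 2 complete bars with 5 sixteenth notes remaining.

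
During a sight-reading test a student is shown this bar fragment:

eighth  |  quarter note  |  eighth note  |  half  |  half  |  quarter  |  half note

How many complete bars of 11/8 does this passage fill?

1

One bar of 11/8 = 11 eighth notes.
Convert each value to eighth notes: eighth = 1; quarter note = 2; eighth note = 1; half = 4; half = 4; quarter = 2; half note = 4.
Altogether 1 + 2 + 1 + 4 + 4 + 2 + 4 = 18.
18 ÷ 11 = 1 complete bar with 7 left over.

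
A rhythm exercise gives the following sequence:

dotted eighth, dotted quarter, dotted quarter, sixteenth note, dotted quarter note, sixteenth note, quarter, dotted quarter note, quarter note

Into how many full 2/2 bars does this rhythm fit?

One bar of 2/2 = 16 sixteenth notes.
Working in sixteenth notes: dotted eighth = 3; dotted quarter = 6; dotted quarter = 6; sixteenth note = 1; dotted quarter note = 6; sixteenth note = 1; quarter = 4; dotted quarter note = 6; quarter note = 4.
Total: 3 + 6 + 6 + 1 + 6 + 1 + 4 + 6 + 4 = 37.
37 ÷ 16 = 2 complete bars with 5 left over.

2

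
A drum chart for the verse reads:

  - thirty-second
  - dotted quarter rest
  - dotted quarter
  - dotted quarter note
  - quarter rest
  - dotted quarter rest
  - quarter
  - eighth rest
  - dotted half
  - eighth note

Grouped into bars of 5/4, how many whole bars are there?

2

One bar of 5/4 = 40 thirty-second notes.
Express everything in thirty-second notes: thirty-second = 1; dotted quarter rest = 12; dotted quarter = 12; dotted quarter note = 12; quarter rest = 8; dotted quarter rest = 12; quarter = 8; eighth rest = 4; dotted half = 24; eighth note = 4.
Sum: 1 + 12 + 12 + 12 + 8 + 12 + 8 + 4 + 24 + 4 = 97.
97 ÷ 40 = 2 complete bars with 17 left over.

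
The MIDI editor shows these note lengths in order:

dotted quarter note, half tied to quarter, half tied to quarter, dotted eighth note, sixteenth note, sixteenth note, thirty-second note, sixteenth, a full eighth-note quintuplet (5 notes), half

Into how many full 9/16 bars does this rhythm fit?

5

One bar of 9/16 = 18 thirty-second notes.
Express everything in thirty-second notes: dotted quarter note = 12; half tied to quarter (half + quarter) = 24; half tied to quarter (half + quarter) = 24; dotted eighth note = 6; sixteenth note = 2; sixteenth note = 2; thirty-second note = 1; sixteenth = 2; a full eighth-note quintuplet (5 notes) (five quintuplet eighths span one half) = 16; half = 16.
Adding: 12 + 24 + 24 + 6 + 2 + 2 + 1 + 2 + 16 + 16 = 105.
105 ÷ 18 = 5 complete bars with 15 left over.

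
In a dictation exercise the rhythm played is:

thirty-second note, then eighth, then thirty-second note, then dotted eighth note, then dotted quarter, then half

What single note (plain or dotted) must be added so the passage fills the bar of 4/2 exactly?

The bar of 4/2 = 64 thirty-second notes.
Working in thirty-second notes: thirty-second note = 1; eighth = 4; thirty-second note = 1; dotted eighth note = 6; dotted quarter = 12; half = 16.
Adding: 1 + 4 + 1 + 6 + 12 + 16 = 40.
Remaining: 64 − 40 = 24 thirty-second notes, which is a dotted half note.

dotted half note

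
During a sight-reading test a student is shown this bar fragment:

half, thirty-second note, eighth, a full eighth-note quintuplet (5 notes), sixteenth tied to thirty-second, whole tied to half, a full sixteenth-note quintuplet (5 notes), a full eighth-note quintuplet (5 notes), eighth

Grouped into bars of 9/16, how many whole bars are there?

6

One bar of 9/16 = 18 thirty-second notes.
In thirty-second notes: half = 16; thirty-second note = 1; eighth = 4; a full eighth-note quintuplet (5 notes) (five quintuplet eighths span one half) = 16; sixteenth tied to thirty-second (sixteenth + thirty-second) = 3; whole tied to half (whole + half) = 48; a full sixteenth-note quintuplet (5 notes) (five quintuplet sixteenths span one quarter) = 8; a full eighth-note quintuplet (5 notes) (five quintuplet eighths span one half) = 16; eighth = 4.
Altogether 16 + 1 + 4 + 16 + 3 + 48 + 8 + 16 + 4 = 116.
116 ÷ 18 = 6 complete bars with 8 left over.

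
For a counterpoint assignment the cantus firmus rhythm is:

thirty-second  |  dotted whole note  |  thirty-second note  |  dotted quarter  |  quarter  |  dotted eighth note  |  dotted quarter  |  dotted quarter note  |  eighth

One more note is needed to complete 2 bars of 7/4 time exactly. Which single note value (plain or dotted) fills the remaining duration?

2 bars of 7/4 = 112 thirty-second notes.
In thirty-second notes: thirty-second = 1; dotted whole note = 48; thirty-second note = 1; dotted quarter = 12; quarter = 8; dotted eighth note = 6; dotted quarter = 12; dotted quarter note = 12; eighth = 4.
Altogether 1 + 48 + 1 + 12 + 8 + 6 + 12 + 12 + 4 = 104.
Remaining: 112 − 104 = 8 thirty-second notes, which is a quarter note.

quarter note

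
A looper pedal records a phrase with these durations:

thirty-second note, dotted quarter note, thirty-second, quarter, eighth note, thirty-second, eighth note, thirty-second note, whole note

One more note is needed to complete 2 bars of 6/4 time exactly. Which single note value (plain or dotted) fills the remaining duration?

2 bars of 6/4 = 96 thirty-second notes.
Express everything in thirty-second notes: thirty-second note = 1; dotted quarter note = 12; thirty-second = 1; quarter = 8; eighth note = 4; thirty-second = 1; eighth note = 4; thirty-second note = 1; whole note = 32.
Adding: 1 + 12 + 1 + 8 + 4 + 1 + 4 + 1 + 32 = 64.
Remaining: 96 − 64 = 32 thirty-second notes, which is a whole note.

whole note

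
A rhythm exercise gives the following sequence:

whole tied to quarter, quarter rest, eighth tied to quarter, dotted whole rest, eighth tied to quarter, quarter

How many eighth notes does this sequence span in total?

32

In eighth notes: whole tied to quarter (whole + quarter) = 10; quarter rest = 2; eighth tied to quarter (eighth + quarter) = 3; dotted whole rest = 12; eighth tied to quarter (eighth + quarter) = 3; quarter = 2.
Adding: 10 + 2 + 3 + 12 + 3 + 2 = 32 eighth notes.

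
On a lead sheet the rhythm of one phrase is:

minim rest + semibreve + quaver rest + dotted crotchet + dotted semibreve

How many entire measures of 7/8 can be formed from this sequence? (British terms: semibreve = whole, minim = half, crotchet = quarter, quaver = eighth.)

4

One bar of 7/8 = 7 eighth notes.
Working in eighth notes: minim rest = 4; semibreve = 8; quaver rest = 1; dotted crotchet = 3; dotted semibreve = 12.
Total: 4 + 8 + 1 + 3 + 12 = 28.
28 ÷ 7 = 4 complete bars with 0 left over.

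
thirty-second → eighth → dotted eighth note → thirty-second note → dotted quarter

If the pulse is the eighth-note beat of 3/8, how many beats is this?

6

One eighth-note beat = 4 thirty-second notes.
In thirty-second notes: thirty-second = 1; eighth = 4; dotted eighth note = 6; thirty-second note = 1; dotted quarter = 12.
Altogether 1 + 4 + 6 + 1 + 12 = 24.
24 ÷ 4 = 6 beats.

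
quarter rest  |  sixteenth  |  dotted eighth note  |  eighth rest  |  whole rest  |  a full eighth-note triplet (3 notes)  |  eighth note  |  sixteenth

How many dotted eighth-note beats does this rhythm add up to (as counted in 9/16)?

11

One dotted eighth-note beat = 3 sixteenth notes.
Working in sixteenth notes: quarter rest = 4; sixteenth = 1; dotted eighth note = 3; eighth rest = 2; whole rest = 16; a full eighth-note triplet (3 notes) (three triplet eighths span one quarter) = 4; eighth note = 2; sixteenth = 1.
Adding: 4 + 1 + 3 + 2 + 16 + 4 + 2 + 1 = 33.
33 ÷ 3 = 11 beats.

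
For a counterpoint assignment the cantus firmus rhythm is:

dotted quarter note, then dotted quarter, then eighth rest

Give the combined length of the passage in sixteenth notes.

14

Express everything in sixteenth notes: dotted quarter note = 6; dotted quarter = 6; eighth rest = 2.
Sum: 6 + 6 + 2 = 14 sixteenth notes.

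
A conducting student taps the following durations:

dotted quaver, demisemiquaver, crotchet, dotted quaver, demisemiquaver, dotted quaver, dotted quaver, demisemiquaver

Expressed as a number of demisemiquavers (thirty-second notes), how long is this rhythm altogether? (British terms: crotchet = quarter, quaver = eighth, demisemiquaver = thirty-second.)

Each duration in thirty-second notes: dotted quaver = 6; demisemiquaver = 1; crotchet = 8; dotted quaver = 6; demisemiquaver = 1; dotted quaver = 6; dotted quaver = 6; demisemiquaver = 1.
Adding: 6 + 1 + 8 + 6 + 1 + 6 + 6 + 1 = 35 thirty-second notes.

35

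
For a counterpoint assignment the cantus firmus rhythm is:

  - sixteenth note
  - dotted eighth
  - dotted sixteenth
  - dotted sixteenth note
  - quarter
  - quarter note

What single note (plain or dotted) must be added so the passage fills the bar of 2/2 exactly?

The bar of 2/2 = 32 thirty-second notes.
Each duration in thirty-second notes: sixteenth note = 2; dotted eighth = 6; dotted sixteenth = 3; dotted sixteenth note = 3; quarter = 8; quarter note = 8.
Altogether 2 + 6 + 3 + 3 + 8 + 8 = 30.
Remaining: 32 − 30 = 2 thirty-second notes, which is a sixteenth note.

sixteenth note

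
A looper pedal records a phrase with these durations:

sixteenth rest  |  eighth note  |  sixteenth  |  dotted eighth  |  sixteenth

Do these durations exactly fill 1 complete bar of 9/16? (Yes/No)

No

One bar of 9/16 = 9 sixteenth notes.
Each duration in sixteenth notes: sixteenth rest = 1; eighth note = 2; sixteenth = 1; dotted eighth = 3; sixteenth = 1.
Total: 1 + 2 + 1 + 3 + 1 = 8.
8 falls short of 9, so the answer is No.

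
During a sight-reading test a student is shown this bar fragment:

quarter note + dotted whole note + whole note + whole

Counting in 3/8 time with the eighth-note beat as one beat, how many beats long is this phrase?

One eighth-note beat = 2 sixteenth notes.
Each duration in sixteenth notes: quarter note = 4; dotted whole note = 24; whole note = 16; whole = 16.
Sum: 4 + 24 + 16 + 16 = 60.
60 ÷ 2 = 30 beats.

30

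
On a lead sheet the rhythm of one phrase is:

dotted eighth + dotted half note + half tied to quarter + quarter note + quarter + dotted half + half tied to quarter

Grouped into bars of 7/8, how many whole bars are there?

4

One bar of 7/8 = 14 sixteenth notes.
Each duration in sixteenth notes: dotted eighth = 3; dotted half note = 12; half tied to quarter (half + quarter) = 12; quarter note = 4; quarter = 4; dotted half = 12; half tied to quarter (half + quarter) = 12.
Sum: 3 + 12 + 12 + 4 + 4 + 12 + 12 = 59.
59 ÷ 14 = 4 complete bars with 3 left over.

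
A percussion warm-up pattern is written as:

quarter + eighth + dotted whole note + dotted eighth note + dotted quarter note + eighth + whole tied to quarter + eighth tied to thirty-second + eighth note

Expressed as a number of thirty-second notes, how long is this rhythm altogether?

131

In thirty-second notes: quarter = 8; eighth = 4; dotted whole note = 48; dotted eighth note = 6; dotted quarter note = 12; eighth = 4; whole tied to quarter (whole + quarter) = 40; eighth tied to thirty-second (eighth + thirty-second) = 5; eighth note = 4.
Altogether 8 + 4 + 48 + 6 + 12 + 4 + 40 + 5 + 4 = 131 thirty-second notes.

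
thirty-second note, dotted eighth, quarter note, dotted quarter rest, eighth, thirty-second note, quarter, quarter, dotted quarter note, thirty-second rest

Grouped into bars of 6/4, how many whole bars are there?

One bar of 6/4 = 48 thirty-second notes.
Convert each value to thirty-second notes: thirty-second note = 1; dotted eighth = 6; quarter note = 8; dotted quarter rest = 12; eighth = 4; thirty-second note = 1; quarter = 8; quarter = 8; dotted quarter note = 12; thirty-second rest = 1.
Sum: 1 + 6 + 8 + 12 + 4 + 1 + 8 + 8 + 12 + 1 = 61.
61 ÷ 48 = 1 complete bar with 13 left over.

1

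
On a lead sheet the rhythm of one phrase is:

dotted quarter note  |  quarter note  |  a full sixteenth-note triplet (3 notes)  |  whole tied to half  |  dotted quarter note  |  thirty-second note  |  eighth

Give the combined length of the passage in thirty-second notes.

89

Working in thirty-second notes: dotted quarter note = 12; quarter note = 8; a full sixteenth-note triplet (3 notes) (three triplet sixteenths span one eighth) = 4; whole tied to half (whole + half) = 48; dotted quarter note = 12; thirty-second note = 1; eighth = 4.
Altogether 12 + 8 + 4 + 48 + 12 + 1 + 4 = 89 thirty-second notes.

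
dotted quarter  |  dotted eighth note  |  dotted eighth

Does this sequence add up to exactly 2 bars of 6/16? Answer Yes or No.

Yes

One bar of 6/16 = 6 sixteenth notes, so 2 bars = 12.
Each duration in sixteenth notes: dotted quarter = 6; dotted eighth note = 3; dotted eighth = 3.
Altogether 6 + 3 + 3 = 12.
12 equals 12, so the answer is Yes.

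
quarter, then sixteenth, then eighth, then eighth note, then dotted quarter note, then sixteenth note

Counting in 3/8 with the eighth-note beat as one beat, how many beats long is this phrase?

8

One eighth-note beat = 2 sixteenth notes.
Convert each value to sixteenth notes: quarter = 4; sixteenth = 1; eighth = 2; eighth note = 2; dotted quarter note = 6; sixteenth note = 1.
Altogether 4 + 1 + 2 + 2 + 6 + 1 = 16.
16 ÷ 2 = 8 beats.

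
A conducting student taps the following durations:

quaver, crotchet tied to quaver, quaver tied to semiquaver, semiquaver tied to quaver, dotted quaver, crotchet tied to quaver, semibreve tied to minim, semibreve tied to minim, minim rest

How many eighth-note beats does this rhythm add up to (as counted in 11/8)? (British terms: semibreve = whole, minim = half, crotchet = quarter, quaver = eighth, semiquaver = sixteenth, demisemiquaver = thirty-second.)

39.5

One eighth-note beat = 2 sixteenth notes.
Convert each value to sixteenth notes: quaver = 2; crotchet tied to quaver (crotchet + quaver) = 6; quaver tied to semiquaver (quaver + semiquaver) = 3; semiquaver tied to quaver (semiquaver + quaver) = 3; dotted quaver = 3; crotchet tied to quaver (crotchet + quaver) = 6; semibreve tied to minim (semibreve + minim) = 24; semibreve tied to minim (semibreve + minim) = 24; minim rest = 8.
Total: 2 + 6 + 3 + 3 + 3 + 6 + 24 + 24 + 8 = 79.
79 ÷ 2 = 39.5 beats.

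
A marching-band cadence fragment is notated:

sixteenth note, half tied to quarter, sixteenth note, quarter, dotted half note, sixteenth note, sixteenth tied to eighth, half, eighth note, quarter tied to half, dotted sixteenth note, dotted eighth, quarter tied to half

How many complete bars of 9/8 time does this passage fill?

One bar of 9/8 = 36 thirty-second notes.
Working in thirty-second notes: sixteenth note = 2; half tied to quarter (half + quarter) = 24; sixteenth note = 2; quarter = 8; dotted half note = 24; sixteenth note = 2; sixteenth tied to eighth (sixteenth + eighth) = 6; half = 16; eighth note = 4; quarter tied to half (quarter + half) = 24; dotted sixteenth note = 3; dotted eighth = 6; quarter tied to half (quarter + half) = 24.
Total: 2 + 24 + 2 + 8 + 24 + 2 + 6 + 16 + 4 + 24 + 3 + 6 + 24 = 145.
145 ÷ 36 = 4 complete bars with 1 left over.

4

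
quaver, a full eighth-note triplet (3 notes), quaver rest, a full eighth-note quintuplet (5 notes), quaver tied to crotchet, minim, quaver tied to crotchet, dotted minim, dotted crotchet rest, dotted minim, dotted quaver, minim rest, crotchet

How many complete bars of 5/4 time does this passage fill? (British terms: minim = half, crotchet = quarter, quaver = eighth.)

4

One bar of 5/4 = 20 sixteenth notes.
Express everything in sixteenth notes: quaver = 2; a full eighth-note triplet (3 notes) (three triplet eighths span one quarter) = 4; quaver rest = 2; a full eighth-note quintuplet (5 notes) (five quintuplet eighths span one half) = 8; quaver tied to crotchet (quaver + crotchet) = 6; minim = 8; quaver tied to crotchet (quaver + crotchet) = 6; dotted minim = 12; dotted crotchet rest = 6; dotted minim = 12; dotted quaver = 3; minim rest = 8; crotchet = 4.
Altogether 2 + 4 + 2 + 8 + 6 + 8 + 6 + 12 + 6 + 12 + 3 + 8 + 4 = 81.
81 ÷ 20 = 4 complete bars with 1 left over.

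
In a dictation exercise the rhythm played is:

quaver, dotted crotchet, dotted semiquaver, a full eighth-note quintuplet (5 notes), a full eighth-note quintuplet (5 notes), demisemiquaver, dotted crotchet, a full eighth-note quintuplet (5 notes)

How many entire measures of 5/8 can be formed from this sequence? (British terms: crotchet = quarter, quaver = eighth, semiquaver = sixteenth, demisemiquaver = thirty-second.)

One bar of 5/8 = 20 thirty-second notes.
Convert each value to thirty-second notes: quaver = 4; dotted crotchet = 12; dotted semiquaver = 3; a full eighth-note quintuplet (5 notes) (five quintuplet eighths span one half) = 16; a full eighth-note quintuplet (5 notes) (five quintuplet eighths span one half) = 16; demisemiquaver = 1; dotted crotchet = 12; a full eighth-note quintuplet (5 notes) (five quintuplet eighths span one half) = 16.
Sum: 4 + 12 + 3 + 16 + 16 + 1 + 12 + 16 = 80.
80 ÷ 20 = 4 complete bars with 0 left over.

4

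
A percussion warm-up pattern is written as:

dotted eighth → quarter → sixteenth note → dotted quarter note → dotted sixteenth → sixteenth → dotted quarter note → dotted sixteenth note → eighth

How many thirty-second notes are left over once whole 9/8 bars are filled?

One bar of 9/8 = 36 thirty-second notes.
Working in thirty-second notes: dotted eighth = 6; quarter = 8; sixteenth note = 2; dotted quarter note = 12; dotted sixteenth = 3; sixteenth = 2; dotted quarter note = 12; dotted sixteenth note = 3; eighth = 4.
Sum: 6 + 8 + 2 + 12 + 3 + 2 + 12 + 3 + 4 = 52.
52 ÷ 36 = 1 complete bar with 16 thirty-second notes remaining.

16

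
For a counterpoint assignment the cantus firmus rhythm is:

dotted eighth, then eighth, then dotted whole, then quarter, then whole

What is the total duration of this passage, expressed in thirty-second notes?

Express everything in thirty-second notes: dotted eighth = 6; eighth = 4; dotted whole = 48; quarter = 8; whole = 32.
Altogether 6 + 4 + 48 + 8 + 32 = 98 thirty-second notes.

98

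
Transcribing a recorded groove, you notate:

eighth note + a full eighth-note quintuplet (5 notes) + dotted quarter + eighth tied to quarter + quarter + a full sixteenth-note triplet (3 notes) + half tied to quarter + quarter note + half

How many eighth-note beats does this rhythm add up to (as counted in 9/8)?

One eighth-note beat = 2 sixteenth notes.
Express everything in sixteenth notes: eighth note = 2; a full eighth-note quintuplet (5 notes) (five quintuplet eighths span one half) = 8; dotted quarter = 6; eighth tied to quarter (eighth + quarter) = 6; quarter = 4; a full sixteenth-note triplet (3 notes) (three triplet sixteenths span one eighth) = 2; half tied to quarter (half + quarter) = 12; quarter note = 4; half = 8.
Altogether 2 + 8 + 6 + 6 + 4 + 2 + 12 + 4 + 8 = 52.
52 ÷ 2 = 26 beats.

26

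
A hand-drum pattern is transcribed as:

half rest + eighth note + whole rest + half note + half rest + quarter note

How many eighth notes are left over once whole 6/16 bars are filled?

2

One bar of 6/16 = 3 eighth notes.
Express everything in eighth notes: half rest = 4; eighth note = 1; whole rest = 8; half note = 4; half rest = 4; quarter note = 2.
Total: 4 + 1 + 8 + 4 + 4 + 2 = 23.
23 ÷ 3 = 7 complete bars with 2 eighth notes remaining.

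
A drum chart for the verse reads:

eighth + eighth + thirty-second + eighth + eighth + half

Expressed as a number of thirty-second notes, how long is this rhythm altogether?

33

In thirty-second notes: eighth = 4; eighth = 4; thirty-second = 1; eighth = 4; eighth = 4; half = 16.
Total: 4 + 4 + 1 + 4 + 4 + 16 = 33 thirty-second notes.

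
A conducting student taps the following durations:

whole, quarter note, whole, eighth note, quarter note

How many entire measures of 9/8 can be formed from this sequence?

One bar of 9/8 = 9 eighth notes.
Working in eighth notes: whole = 8; quarter note = 2; whole = 8; eighth note = 1; quarter note = 2.
Total: 8 + 2 + 8 + 1 + 2 = 21.
21 ÷ 9 = 2 complete bars with 3 left over.

2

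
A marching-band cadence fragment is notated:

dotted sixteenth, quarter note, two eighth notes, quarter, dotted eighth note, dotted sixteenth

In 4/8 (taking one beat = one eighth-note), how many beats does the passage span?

One eighth-note beat = 4 thirty-second notes.
Working in thirty-second notes: dotted sixteenth = 3; quarter note = 8; eighth note = 4; eighth note = 4; quarter = 8; dotted eighth note = 6; dotted sixteenth = 3.
Sum: 3 + 8 + 4 + 4 + 8 + 6 + 3 = 36.
36 ÷ 4 = 9 beats.

9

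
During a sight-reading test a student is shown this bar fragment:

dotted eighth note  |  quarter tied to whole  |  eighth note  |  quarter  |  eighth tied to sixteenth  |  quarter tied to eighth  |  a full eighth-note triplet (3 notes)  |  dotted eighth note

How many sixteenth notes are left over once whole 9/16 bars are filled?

0

One bar of 9/16 = 9 sixteenth notes.
Each duration in sixteenth notes: dotted eighth note = 3; quarter tied to whole (quarter + whole) = 20; eighth note = 2; quarter = 4; eighth tied to sixteenth (eighth + sixteenth) = 3; quarter tied to eighth (quarter + eighth) = 6; a full eighth-note triplet (3 notes) (three triplet eighths span one quarter) = 4; dotted eighth note = 3.
Total: 3 + 20 + 2 + 4 + 3 + 6 + 4 + 3 = 45.
45 ÷ 9 = 5 complete bars with 0 sixteenth notes remaining.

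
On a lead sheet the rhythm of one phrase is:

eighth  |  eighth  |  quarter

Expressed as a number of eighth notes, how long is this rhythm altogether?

4

Working in eighth notes: eighth = 1; eighth = 1; quarter = 2.
Total: 1 + 1 + 2 = 4 eighth notes.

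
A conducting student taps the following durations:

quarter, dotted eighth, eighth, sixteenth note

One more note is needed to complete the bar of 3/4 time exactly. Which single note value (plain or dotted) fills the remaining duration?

eighth note

The bar of 3/4 = 12 sixteenth notes.
In sixteenth notes: quarter = 4; dotted eighth = 3; eighth = 2; sixteenth note = 1.
Sum: 4 + 3 + 2 + 1 = 10.
Remaining: 12 − 10 = 2 sixteenth notes, which is a eighth note.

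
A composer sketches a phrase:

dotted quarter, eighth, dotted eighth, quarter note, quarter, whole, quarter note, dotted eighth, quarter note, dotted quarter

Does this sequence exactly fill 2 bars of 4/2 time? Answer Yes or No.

One bar of 4/2 = 32 sixteenth notes, so 2 bars = 64.
Express everything in sixteenth notes: dotted quarter = 6; eighth = 2; dotted eighth = 3; quarter note = 4; quarter = 4; whole = 16; quarter note = 4; dotted eighth = 3; quarter note = 4; dotted quarter = 6.
Altogether 6 + 2 + 3 + 4 + 4 + 16 + 4 + 3 + 4 + 6 = 52.
52 falls short of 64, so the answer is No.

No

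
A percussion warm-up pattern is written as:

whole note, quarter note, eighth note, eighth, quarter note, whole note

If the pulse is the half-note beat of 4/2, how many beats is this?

5.5

One half-note beat = 4 eighth notes.
Express everything in eighth notes: whole note = 8; quarter note = 2; eighth note = 1; eighth = 1; quarter note = 2; whole note = 8.
Adding: 8 + 2 + 1 + 1 + 2 + 8 = 22.
22 ÷ 4 = 5.5 beats.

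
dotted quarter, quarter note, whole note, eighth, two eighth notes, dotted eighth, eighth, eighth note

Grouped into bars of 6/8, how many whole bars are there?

One bar of 6/8 = 12 sixteenth notes.
In sixteenth notes: dotted quarter = 6; quarter note = 4; whole note = 16; eighth = 2; eighth note = 2; eighth note = 2; dotted eighth = 3; eighth = 2; eighth note = 2.
Sum: 6 + 4 + 16 + 2 + 2 + 2 + 3 + 2 + 2 = 39.
39 ÷ 12 = 3 complete bars with 3 left over.

3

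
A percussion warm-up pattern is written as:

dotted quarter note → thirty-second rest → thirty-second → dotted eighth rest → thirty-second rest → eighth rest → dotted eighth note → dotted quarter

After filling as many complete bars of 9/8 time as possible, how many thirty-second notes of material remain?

One bar of 9/8 = 36 thirty-second notes.
Convert each value to thirty-second notes: dotted quarter note = 12; thirty-second rest = 1; thirty-second = 1; dotted eighth rest = 6; thirty-second rest = 1; eighth rest = 4; dotted eighth note = 6; dotted quarter = 12.
Sum: 12 + 1 + 1 + 6 + 1 + 4 + 6 + 12 = 43.
43 ÷ 36 = 1 complete bar with 7 thirty-second notes remaining.

7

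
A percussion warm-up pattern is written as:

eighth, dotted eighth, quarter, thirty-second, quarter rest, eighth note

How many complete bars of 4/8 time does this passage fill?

One bar of 4/8 = 16 thirty-second notes.
Convert each value to thirty-second notes: eighth = 4; dotted eighth = 6; quarter = 8; thirty-second = 1; quarter rest = 8; eighth note = 4.
Altogether 4 + 6 + 8 + 1 + 8 + 4 = 31.
31 ÷ 16 = 1 complete bar with 15 left over.

1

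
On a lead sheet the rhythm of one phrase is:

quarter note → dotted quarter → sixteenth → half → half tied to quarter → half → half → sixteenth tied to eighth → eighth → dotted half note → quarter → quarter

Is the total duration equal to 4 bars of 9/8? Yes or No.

One bar of 9/8 = 18 sixteenth notes, so 4 bars = 72.
Express everything in sixteenth notes: quarter note = 4; dotted quarter = 6; sixteenth = 1; half = 8; half tied to quarter (half + quarter) = 12; half = 8; half = 8; sixteenth tied to eighth (sixteenth + eighth) = 3; eighth = 2; dotted half note = 12; quarter = 4; quarter = 4.
Altogether 4 + 6 + 1 + 8 + 12 + 8 + 8 + 3 + 2 + 12 + 4 + 4 = 72.
72 equals 72, so the answer is Yes.

Yes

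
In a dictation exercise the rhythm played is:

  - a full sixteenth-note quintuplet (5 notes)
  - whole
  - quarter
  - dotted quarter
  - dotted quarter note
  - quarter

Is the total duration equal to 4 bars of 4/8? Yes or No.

No

One bar of 4/8 = 4 eighth notes, so 4 bars = 16.
Convert each value to eighth notes: a full sixteenth-note quintuplet (5 notes) (five quintuplet sixteenths span one quarter) = 2; whole = 8; quarter = 2; dotted quarter = 3; dotted quarter note = 3; quarter = 2.
Total: 2 + 8 + 2 + 3 + 3 + 2 = 20.
20 exceeds 16, so the answer is No.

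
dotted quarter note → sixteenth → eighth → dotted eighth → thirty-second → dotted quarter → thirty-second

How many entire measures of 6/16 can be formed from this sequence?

One bar of 6/16 = 12 thirty-second notes.
Each duration in thirty-second notes: dotted quarter note = 12; sixteenth = 2; eighth = 4; dotted eighth = 6; thirty-second = 1; dotted quarter = 12; thirty-second = 1.
Adding: 12 + 2 + 4 + 6 + 1 + 12 + 1 = 38.
38 ÷ 12 = 3 complete bars with 2 left over.

3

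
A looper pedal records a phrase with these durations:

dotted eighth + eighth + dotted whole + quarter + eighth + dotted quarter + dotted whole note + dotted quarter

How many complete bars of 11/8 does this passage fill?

One bar of 11/8 = 22 sixteenth notes.
Convert each value to sixteenth notes: dotted eighth = 3; eighth = 2; dotted whole = 24; quarter = 4; eighth = 2; dotted quarter = 6; dotted whole note = 24; dotted quarter = 6.
Altogether 3 + 2 + 24 + 4 + 2 + 6 + 24 + 6 = 71.
71 ÷ 22 = 3 complete bars with 5 left over.

3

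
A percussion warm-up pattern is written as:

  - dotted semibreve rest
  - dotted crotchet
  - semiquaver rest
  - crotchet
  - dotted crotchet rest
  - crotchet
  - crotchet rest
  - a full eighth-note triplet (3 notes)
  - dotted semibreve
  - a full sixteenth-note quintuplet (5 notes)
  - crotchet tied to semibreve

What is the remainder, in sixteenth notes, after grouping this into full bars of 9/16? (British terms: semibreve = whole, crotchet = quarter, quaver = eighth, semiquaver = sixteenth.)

2

One bar of 9/16 = 9 sixteenth notes.
Working in sixteenth notes: dotted semibreve rest = 24; dotted crotchet = 6; semiquaver rest = 1; crotchet = 4; dotted crotchet rest = 6; crotchet = 4; crotchet rest = 4; a full eighth-note triplet (3 notes) (three triplet eighths span one quarter) = 4; dotted semibreve = 24; a full sixteenth-note quintuplet (5 notes) (five quintuplet sixteenths span one quarter) = 4; crotchet tied to semibreve (crotchet + semibreve) = 20.
Altogether 24 + 6 + 1 + 4 + 6 + 4 + 4 + 4 + 24 + 4 + 20 = 101.
101 ÷ 9 = 11 complete bars with 2 sixteenth notes remaining.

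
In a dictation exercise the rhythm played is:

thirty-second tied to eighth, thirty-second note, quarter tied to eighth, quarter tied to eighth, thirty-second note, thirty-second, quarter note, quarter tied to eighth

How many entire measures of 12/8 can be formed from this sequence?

One bar of 12/8 = 48 thirty-second notes.
In thirty-second notes: thirty-second tied to eighth (thirty-second + eighth) = 5; thirty-second note = 1; quarter tied to eighth (quarter + eighth) = 12; quarter tied to eighth (quarter + eighth) = 12; thirty-second note = 1; thirty-second = 1; quarter note = 8; quarter tied to eighth (quarter + eighth) = 12.
Adding: 5 + 1 + 12 + 12 + 1 + 1 + 8 + 12 = 52.
52 ÷ 48 = 1 complete bar with 4 left over.

1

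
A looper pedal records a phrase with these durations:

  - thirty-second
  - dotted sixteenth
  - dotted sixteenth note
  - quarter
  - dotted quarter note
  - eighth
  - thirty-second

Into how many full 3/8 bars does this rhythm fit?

One bar of 3/8 = 12 thirty-second notes.
Convert each value to thirty-second notes: thirty-second = 1; dotted sixteenth = 3; dotted sixteenth note = 3; quarter = 8; dotted quarter note = 12; eighth = 4; thirty-second = 1.
Sum: 1 + 3 + 3 + 8 + 12 + 4 + 1 = 32.
32 ÷ 12 = 2 complete bars with 8 left over.

2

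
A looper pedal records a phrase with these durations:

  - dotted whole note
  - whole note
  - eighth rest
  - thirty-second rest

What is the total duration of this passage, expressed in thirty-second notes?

85

Working in thirty-second notes: dotted whole note = 48; whole note = 32; eighth rest = 4; thirty-second rest = 1.
Sum: 48 + 32 + 4 + 1 = 85 thirty-second notes.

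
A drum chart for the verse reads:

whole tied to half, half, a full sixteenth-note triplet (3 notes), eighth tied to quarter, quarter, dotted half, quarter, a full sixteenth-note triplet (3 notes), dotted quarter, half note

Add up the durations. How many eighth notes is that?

In eighth notes: whole tied to half (whole + half) = 12; half = 4; a full sixteenth-note triplet (3 notes) (three triplet sixteenths span one eighth) = 1; eighth tied to quarter (eighth + quarter) = 3; quarter = 2; dotted half = 6; quarter = 2; a full sixteenth-note triplet (3 notes) (three triplet sixteenths span one eighth) = 1; dotted quarter = 3; half note = 4.
Sum: 12 + 4 + 1 + 3 + 2 + 6 + 2 + 1 + 3 + 4 = 38 eighth notes.

38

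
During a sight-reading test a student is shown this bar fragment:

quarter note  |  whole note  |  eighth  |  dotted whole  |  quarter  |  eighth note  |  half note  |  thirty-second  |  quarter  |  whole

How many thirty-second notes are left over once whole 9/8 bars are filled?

17

One bar of 9/8 = 36 thirty-second notes.
In thirty-second notes: quarter note = 8; whole note = 32; eighth = 4; dotted whole = 48; quarter = 8; eighth note = 4; half note = 16; thirty-second = 1; quarter = 8; whole = 32.
Sum: 8 + 32 + 4 + 48 + 8 + 4 + 16 + 1 + 8 + 32 = 161.
161 ÷ 36 = 4 complete bars with 17 thirty-second notes remaining.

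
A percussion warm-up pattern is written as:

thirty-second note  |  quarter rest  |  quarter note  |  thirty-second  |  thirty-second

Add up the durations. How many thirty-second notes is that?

19

In thirty-second notes: thirty-second note = 1; quarter rest = 8; quarter note = 8; thirty-second = 1; thirty-second = 1.
Sum: 1 + 8 + 8 + 1 + 1 = 19 thirty-second notes.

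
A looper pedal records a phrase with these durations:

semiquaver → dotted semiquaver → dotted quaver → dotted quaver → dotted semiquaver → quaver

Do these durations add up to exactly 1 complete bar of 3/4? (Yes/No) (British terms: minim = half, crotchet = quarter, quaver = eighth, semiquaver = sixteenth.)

One bar of 3/4 = 24 thirty-second notes.
Convert each value to thirty-second notes: semiquaver = 2; dotted semiquaver = 3; dotted quaver = 6; dotted quaver = 6; dotted semiquaver = 3; quaver = 4.
Sum: 2 + 3 + 6 + 6 + 3 + 4 = 24.
24 equals 24, so the answer is Yes.

Yes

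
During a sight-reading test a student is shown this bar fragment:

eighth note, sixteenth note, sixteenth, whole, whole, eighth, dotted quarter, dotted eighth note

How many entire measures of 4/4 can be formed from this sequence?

One bar of 4/4 = 16 sixteenth notes.
Convert each value to sixteenth notes: eighth note = 2; sixteenth note = 1; sixteenth = 1; whole = 16; whole = 16; eighth = 2; dotted quarter = 6; dotted eighth note = 3.
Altogether 2 + 1 + 1 + 16 + 16 + 2 + 6 + 3 = 47.
47 ÷ 16 = 2 complete bars with 15 left over.

2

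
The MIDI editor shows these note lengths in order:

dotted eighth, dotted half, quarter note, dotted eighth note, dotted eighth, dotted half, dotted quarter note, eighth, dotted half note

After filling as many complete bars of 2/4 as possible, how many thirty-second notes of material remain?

2

One bar of 2/4 = 8 sixteenth notes.
Convert each value to sixteenth notes: dotted eighth = 3; dotted half = 12; quarter note = 4; dotted eighth note = 3; dotted eighth = 3; dotted half = 12; dotted quarter note = 6; eighth = 2; dotted half note = 12.
Sum: 3 + 12 + 4 + 3 + 3 + 12 + 6 + 2 + 12 = 57.
57 ÷ 8 = 7 complete bars with 1 sixteenth note remaining = 2 thirty-second notes.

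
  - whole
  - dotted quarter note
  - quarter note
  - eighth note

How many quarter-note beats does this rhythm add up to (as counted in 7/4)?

One quarter-note beat = 2 eighth notes.
In eighth notes: whole = 8; dotted quarter note = 3; quarter note = 2; eighth note = 1.
Altogether 8 + 3 + 2 + 1 = 14.
14 ÷ 2 = 7 beats.

7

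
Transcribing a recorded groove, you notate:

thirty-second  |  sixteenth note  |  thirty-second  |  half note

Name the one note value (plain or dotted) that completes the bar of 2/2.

dotted quarter note

The bar of 2/2 = 32 thirty-second notes.
Working in thirty-second notes: thirty-second = 1; sixteenth note = 2; thirty-second = 1; half note = 16.
Sum: 1 + 2 + 1 + 16 = 20.
Remaining: 32 − 20 = 12 thirty-second notes, which is a dotted quarter note.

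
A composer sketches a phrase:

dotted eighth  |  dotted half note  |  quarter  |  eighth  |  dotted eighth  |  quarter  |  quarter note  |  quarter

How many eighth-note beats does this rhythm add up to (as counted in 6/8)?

18

One eighth-note beat = 2 sixteenth notes.
Express everything in sixteenth notes: dotted eighth = 3; dotted half note = 12; quarter = 4; eighth = 2; dotted eighth = 3; quarter = 4; quarter note = 4; quarter = 4.
Sum: 3 + 12 + 4 + 2 + 3 + 4 + 4 + 4 = 36.
36 ÷ 2 = 18 beats.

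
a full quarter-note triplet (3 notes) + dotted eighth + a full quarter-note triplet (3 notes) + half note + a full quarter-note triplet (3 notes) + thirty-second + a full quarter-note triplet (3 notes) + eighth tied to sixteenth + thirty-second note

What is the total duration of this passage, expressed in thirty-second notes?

Express everything in thirty-second notes: a full quarter-note triplet (3 notes) (three triplet quarters span one half) = 16; dotted eighth = 6; a full quarter-note triplet (3 notes) (three triplet quarters span one half) = 16; half note = 16; a full quarter-note triplet (3 notes) (three triplet quarters span one half) = 16; thirty-second = 1; a full quarter-note triplet (3 notes) (three triplet quarters span one half) = 16; eighth tied to sixteenth (eighth + sixteenth) = 6; thirty-second note = 1.
Adding: 16 + 6 + 16 + 16 + 16 + 1 + 16 + 6 + 1 = 94 thirty-second notes.

94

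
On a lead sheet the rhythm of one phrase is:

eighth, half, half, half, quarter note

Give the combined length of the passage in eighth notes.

15

Express everything in eighth notes: eighth = 1; half = 4; half = 4; half = 4; quarter note = 2.
Altogether 1 + 4 + 4 + 4 + 2 = 15 eighth notes.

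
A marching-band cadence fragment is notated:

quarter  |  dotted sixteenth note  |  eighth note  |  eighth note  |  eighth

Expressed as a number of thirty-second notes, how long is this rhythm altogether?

Working in thirty-second notes: quarter = 8; dotted sixteenth note = 3; eighth note = 4; eighth note = 4; eighth = 4.
Adding: 8 + 3 + 4 + 4 + 4 = 23 thirty-second notes.

23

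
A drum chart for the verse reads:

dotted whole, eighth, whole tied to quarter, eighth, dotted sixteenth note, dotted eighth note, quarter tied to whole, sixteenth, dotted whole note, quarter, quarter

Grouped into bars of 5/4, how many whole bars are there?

5

One bar of 5/4 = 40 thirty-second notes.
Convert each value to thirty-second notes: dotted whole = 48; eighth = 4; whole tied to quarter (whole + quarter) = 40; eighth = 4; dotted sixteenth note = 3; dotted eighth note = 6; quarter tied to whole (quarter + whole) = 40; sixteenth = 2; dotted whole note = 48; quarter = 8; quarter = 8.
Adding: 48 + 4 + 40 + 4 + 3 + 6 + 40 + 2 + 48 + 8 + 8 = 211.
211 ÷ 40 = 5 complete bars with 11 left over.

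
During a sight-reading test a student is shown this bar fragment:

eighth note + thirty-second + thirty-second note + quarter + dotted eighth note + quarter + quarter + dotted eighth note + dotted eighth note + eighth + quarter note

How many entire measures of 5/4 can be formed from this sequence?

One bar of 5/4 = 40 thirty-second notes.
In thirty-second notes: eighth note = 4; thirty-second = 1; thirty-second note = 1; quarter = 8; dotted eighth note = 6; quarter = 8; quarter = 8; dotted eighth note = 6; dotted eighth note = 6; eighth = 4; quarter note = 8.
Altogether 4 + 1 + 1 + 8 + 6 + 8 + 8 + 6 + 6 + 4 + 8 = 60.
60 ÷ 40 = 1 complete bar with 20 left over.

1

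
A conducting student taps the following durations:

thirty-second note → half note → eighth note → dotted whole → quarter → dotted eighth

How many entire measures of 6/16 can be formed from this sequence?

6

One bar of 6/16 = 12 thirty-second notes.
Express everything in thirty-second notes: thirty-second note = 1; half note = 16; eighth note = 4; dotted whole = 48; quarter = 8; dotted eighth = 6.
Sum: 1 + 16 + 4 + 48 + 8 + 6 = 83.
83 ÷ 12 = 6 complete bars with 11 left over.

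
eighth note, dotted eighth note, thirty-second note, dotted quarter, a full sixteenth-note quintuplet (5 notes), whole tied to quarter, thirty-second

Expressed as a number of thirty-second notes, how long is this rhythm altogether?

Working in thirty-second notes: eighth note = 4; dotted eighth note = 6; thirty-second note = 1; dotted quarter = 12; a full sixteenth-note quintuplet (5 notes) (five quintuplet sixteenths span one quarter) = 8; whole tied to quarter (whole + quarter) = 40; thirty-second = 1.
Altogether 4 + 6 + 1 + 12 + 8 + 40 + 1 = 72 thirty-second notes.

72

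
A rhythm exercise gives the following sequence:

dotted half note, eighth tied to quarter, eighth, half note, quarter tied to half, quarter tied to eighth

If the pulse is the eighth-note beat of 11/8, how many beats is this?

23

One eighth-note beat = 2 sixteenth notes.
In sixteenth notes: dotted half note = 12; eighth tied to quarter (eighth + quarter) = 6; eighth = 2; half note = 8; quarter tied to half (quarter + half) = 12; quarter tied to eighth (quarter + eighth) = 6.
Adding: 12 + 6 + 2 + 8 + 12 + 6 = 46.
46 ÷ 2 = 23 beats.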